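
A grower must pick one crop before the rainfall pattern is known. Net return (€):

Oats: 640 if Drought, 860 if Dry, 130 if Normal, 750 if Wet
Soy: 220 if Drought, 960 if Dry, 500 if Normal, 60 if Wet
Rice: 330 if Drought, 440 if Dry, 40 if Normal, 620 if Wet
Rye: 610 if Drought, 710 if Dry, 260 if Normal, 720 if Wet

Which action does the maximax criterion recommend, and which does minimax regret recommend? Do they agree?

Row maxima: Oats=860, Soy=960, Rice=620, Rye=720
Best best-case = 960 → Soy.
Column bests: Drought=640, Dry=960, Normal=500, Wet=750.
Oats regrets: 0, 100, 370, 0 → max 370
Soy regrets: 420, 0, 0, 690 → max 690
Rice regrets: 310, 520, 460, 130 → max 520
Rye regrets: 30, 250, 240, 30 → max 250
Smallest max regret = 250 → Rye.

maximax → Soy; minimax regret → Rye (disagree)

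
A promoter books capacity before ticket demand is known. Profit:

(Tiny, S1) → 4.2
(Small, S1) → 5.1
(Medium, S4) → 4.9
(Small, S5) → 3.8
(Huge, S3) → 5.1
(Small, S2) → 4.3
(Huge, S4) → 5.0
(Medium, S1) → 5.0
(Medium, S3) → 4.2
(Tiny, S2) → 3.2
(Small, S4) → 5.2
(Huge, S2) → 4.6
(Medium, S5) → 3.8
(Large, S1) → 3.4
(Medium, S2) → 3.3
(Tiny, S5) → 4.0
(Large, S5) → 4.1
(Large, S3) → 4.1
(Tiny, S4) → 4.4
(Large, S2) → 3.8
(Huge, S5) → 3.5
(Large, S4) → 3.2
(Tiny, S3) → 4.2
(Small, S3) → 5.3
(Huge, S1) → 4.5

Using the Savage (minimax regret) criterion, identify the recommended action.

Column bests: S1=5.1, S2=4.6, S3=5.3, S4=5.2, S5=4.1.
Tiny regrets: 0.9, 1.4, 1.1, 0.8, 0.1 → max 1.4
Small regrets: 0.0, 0.3, 0.0, 0.0, 0.3 → max 0.3
Medium regrets: 0.1, 1.3, 1.1, 0.3, 0.3 → max 1.3
Large regrets: 1.7, 0.8, 1.2, 2.0, 0.0 → max 2.0
Huge regrets: 0.6, 0.0, 0.2, 0.2, 0.6 → max 0.6
Smallest max regret = 0.3 → Small.

Small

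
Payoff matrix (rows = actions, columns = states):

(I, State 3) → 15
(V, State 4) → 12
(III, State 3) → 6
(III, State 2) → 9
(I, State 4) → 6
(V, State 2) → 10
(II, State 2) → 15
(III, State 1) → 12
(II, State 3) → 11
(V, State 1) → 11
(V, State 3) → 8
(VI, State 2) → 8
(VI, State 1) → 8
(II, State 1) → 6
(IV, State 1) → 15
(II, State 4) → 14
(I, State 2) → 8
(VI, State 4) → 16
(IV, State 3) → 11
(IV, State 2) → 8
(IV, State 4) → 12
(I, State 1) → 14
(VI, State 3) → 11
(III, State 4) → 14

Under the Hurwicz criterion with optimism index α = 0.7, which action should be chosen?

I: 0.7·15 + 0.3·6 = 12.3
II: 0.7·15 + 0.3·6 = 12.3
III: 0.7·14 + 0.3·6 = 11.6
IV: 0.7·15 + 0.3·8 = 12.9
V: 0.7·12 + 0.3·8 = 10.8
VI: 0.7·16 + 0.3·8 = 13.6
Highest Hurwicz score = 13.6 → VI.

VI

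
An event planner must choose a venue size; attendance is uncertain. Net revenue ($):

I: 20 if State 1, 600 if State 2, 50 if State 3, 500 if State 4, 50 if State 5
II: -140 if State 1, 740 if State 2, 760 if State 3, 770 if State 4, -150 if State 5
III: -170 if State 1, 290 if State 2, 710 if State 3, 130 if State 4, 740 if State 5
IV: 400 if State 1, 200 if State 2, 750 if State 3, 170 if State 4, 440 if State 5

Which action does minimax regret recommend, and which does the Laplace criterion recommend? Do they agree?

minimax regret → IV; laplace → II (disagree)

Column bests: State 1=400, State 2=740, State 3=760, State 4=770, State 5=740.
I regrets: 380, 140, 710, 270, 690 → max 710
II regrets: 540, 0, 0, 0, 890 → max 890
III regrets: 570, 450, 50, 640, 0 → max 640
IV regrets: 0, 540, 10, 600, 300 → max 600
Smallest max regret = 600 → IV.
Row averages: I=244, II=396, III=340, IV=392
Highest average = 396 → II.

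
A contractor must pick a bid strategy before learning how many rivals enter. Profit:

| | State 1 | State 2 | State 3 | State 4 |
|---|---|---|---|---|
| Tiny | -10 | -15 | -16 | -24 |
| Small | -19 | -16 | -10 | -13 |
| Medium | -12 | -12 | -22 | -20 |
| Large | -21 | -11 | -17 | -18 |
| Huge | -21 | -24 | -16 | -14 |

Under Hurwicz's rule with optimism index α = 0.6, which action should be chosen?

Small

Tiny: 0.6·(-10) + 0.4·(-24) = -15.6
Small: 0.6·(-10) + 0.4·(-19) = -13.6
Medium: 0.6·(-12) + 0.4·(-22) = -16
Large: 0.6·(-11) + 0.4·(-21) = -15
Huge: 0.6·(-14) + 0.4·(-24) = -18
Highest Hurwicz score = -13.6 → Small.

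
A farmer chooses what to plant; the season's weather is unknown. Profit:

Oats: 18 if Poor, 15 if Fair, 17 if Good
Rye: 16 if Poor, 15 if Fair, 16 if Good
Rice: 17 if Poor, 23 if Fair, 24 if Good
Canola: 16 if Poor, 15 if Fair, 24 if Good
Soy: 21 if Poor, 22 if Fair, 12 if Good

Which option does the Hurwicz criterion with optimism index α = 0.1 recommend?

Rice

Oats: 0.1·18 + 0.9·15 = 15.3
Rye: 0.1·16 + 0.9·15 = 15.1
Rice: 0.1·24 + 0.9·17 = 17.7
Canola: 0.1·24 + 0.9·15 = 15.9
Soy: 0.1·22 + 0.9·12 = 13
Highest Hurwicz score = 17.7 → Rice.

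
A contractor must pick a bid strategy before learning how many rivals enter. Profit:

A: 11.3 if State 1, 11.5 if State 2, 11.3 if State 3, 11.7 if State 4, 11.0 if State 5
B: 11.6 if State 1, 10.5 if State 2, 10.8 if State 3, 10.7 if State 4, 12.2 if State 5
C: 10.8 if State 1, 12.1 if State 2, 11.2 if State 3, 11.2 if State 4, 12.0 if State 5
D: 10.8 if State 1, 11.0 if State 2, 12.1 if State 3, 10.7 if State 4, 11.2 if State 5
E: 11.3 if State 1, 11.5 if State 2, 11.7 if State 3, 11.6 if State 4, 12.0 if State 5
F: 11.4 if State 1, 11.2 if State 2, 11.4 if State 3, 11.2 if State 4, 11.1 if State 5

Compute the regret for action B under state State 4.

1.0

Best payoff under State 4 is 11.7.
Regret = 11.7 − 10.7 = 1.0.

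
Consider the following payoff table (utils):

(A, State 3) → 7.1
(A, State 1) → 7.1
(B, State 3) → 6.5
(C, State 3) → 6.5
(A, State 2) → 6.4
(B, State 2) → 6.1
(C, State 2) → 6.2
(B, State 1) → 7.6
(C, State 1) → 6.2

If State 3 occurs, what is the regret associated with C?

Best payoff under State 3 is 7.1.
Regret = 7.1 − 6.5 = 0.6.

0.6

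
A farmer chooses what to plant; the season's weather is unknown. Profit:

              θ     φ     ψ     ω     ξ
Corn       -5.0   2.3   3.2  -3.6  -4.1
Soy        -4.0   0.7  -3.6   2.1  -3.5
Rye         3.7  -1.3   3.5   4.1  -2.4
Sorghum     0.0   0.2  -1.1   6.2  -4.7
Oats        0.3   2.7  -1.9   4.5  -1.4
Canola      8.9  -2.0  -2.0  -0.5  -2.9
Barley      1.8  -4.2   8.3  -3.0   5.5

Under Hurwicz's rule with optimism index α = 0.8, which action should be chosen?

Canola

Corn: 0.8·3.2 + 0.2·(-5.0) = 1.56
Soy: 0.8·2.1 + 0.2·(-4.0) = 0.88
Rye: 0.8·4.1 + 0.2·(-2.4) = 2.8
Sorghum: 0.8·6.2 + 0.2·(-4.7) = 4.02
Oats: 0.8·4.5 + 0.2·(-1.9) = 3.22
Canola: 0.8·8.9 + 0.2·(-2.9) = 6.54
Barley: 0.8·8.3 + 0.2·(-4.2) = 5.8
Highest Hurwicz score = 6.54 → Canola.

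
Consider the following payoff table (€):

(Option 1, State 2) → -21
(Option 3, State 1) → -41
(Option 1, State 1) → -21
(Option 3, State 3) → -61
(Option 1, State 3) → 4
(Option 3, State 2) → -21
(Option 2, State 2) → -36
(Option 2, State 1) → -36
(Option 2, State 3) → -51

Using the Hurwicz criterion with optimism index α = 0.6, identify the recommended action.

Option 1: 0.6·4 + 0.4·(-21) = -6
Option 2: 0.6·(-36) + 0.4·(-51) = -42
Option 3: 0.6·(-21) + 0.4·(-61) = -37
Highest Hurwicz score = -6 → Option 1.

Option 1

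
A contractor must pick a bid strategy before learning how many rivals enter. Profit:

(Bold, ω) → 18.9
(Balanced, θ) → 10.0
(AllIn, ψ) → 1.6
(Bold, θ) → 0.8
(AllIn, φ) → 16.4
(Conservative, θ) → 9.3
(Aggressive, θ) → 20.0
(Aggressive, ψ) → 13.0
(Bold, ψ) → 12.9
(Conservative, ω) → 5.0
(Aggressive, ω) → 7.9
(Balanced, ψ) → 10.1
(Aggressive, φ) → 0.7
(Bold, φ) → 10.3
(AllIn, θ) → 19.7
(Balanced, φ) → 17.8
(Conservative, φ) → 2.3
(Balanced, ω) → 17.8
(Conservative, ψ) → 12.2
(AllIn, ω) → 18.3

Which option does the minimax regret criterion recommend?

Column bests: θ=20.0, φ=17.8, ψ=13.0, ω=18.9.
Conservative regrets: 10.7, 15.5, 0.8, 13.9 → max 15.5
Balanced regrets: 10.0, 0.0, 2.9, 1.1 → max 10.0
Aggressive regrets: 0.0, 17.1, 0.0, 11.0 → max 17.1
Bold regrets: 19.2, 7.5, 0.1, 0.0 → max 19.2
AllIn regrets: 0.3, 1.4, 11.4, 0.6 → max 11.4
Smallest max regret = 10.0 → Balanced.

Balanced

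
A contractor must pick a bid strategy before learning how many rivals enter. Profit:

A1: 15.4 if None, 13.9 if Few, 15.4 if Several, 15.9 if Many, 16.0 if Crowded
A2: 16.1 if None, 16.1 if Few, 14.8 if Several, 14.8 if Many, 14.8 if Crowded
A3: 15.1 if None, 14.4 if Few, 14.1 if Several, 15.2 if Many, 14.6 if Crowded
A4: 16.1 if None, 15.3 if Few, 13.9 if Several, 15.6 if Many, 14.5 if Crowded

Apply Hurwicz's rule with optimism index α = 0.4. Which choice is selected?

A2

A1: 0.4·16.0 + 0.6·13.9 = 14.74
A2: 0.4·16.1 + 0.6·14.8 = 15.32
A3: 0.4·15.2 + 0.6·14.1 = 14.54
A4: 0.4·16.1 + 0.6·13.9 = 14.78
Highest Hurwicz score = 15.32 → A2.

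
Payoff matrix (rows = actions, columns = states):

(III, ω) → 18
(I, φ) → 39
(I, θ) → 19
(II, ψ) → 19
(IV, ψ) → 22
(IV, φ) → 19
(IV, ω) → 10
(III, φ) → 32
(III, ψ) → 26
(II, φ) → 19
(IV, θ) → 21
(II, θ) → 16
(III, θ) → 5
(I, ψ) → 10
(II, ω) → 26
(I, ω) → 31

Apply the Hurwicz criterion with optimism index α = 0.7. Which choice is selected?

I

I: 0.7·39 + 0.3·10 = 30.3
II: 0.7·26 + 0.3·16 = 23
III: 0.7·32 + 0.3·5 = 23.9
IV: 0.7·22 + 0.3·10 = 18.4
Highest Hurwicz score = 30.3 → I.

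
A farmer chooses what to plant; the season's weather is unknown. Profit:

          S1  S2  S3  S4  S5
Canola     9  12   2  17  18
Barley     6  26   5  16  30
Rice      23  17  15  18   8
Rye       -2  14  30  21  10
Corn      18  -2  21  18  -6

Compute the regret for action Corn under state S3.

9

Best payoff under S3 is 30.
Regret = 30 − 21 = 9.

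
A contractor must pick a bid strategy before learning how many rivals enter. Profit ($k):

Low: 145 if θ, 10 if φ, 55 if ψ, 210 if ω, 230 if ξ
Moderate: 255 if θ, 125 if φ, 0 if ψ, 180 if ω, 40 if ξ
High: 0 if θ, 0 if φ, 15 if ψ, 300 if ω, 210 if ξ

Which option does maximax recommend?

Row maxima: Low=230, Moderate=255, High=300
Best best-case = 300 → High.

High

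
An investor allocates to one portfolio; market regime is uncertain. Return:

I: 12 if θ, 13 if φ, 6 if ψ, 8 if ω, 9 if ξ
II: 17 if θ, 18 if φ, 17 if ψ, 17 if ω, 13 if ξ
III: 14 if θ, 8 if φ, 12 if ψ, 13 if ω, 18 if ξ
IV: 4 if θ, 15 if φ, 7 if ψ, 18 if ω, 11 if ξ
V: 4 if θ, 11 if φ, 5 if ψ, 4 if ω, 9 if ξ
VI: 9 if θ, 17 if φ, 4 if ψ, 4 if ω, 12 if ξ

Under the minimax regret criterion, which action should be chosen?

Column bests: θ=17, φ=18, ψ=17, ω=18, ξ=18.
I regrets: 5, 5, 11, 10, 9 → max 11
II regrets: 0, 0, 0, 1, 5 → max 5
III regrets: 3, 10, 5, 5, 0 → max 10
IV regrets: 13, 3, 10, 0, 7 → max 13
V regrets: 13, 7, 12, 14, 9 → max 14
VI regrets: 8, 1, 13, 14, 6 → max 14
Smallest max regret = 5 → II.

II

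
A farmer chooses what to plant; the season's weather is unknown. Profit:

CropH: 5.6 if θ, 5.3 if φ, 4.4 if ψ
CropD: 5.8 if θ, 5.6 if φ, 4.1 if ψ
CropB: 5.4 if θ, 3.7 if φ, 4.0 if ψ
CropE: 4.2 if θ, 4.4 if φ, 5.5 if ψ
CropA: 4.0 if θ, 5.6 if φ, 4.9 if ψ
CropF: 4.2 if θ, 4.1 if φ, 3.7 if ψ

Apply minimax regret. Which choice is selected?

CropH

Column bests: θ=5.8, φ=5.6, ψ=5.5.
CropH regrets: 0.2, 0.3, 1.1 → max 1.1
CropD regrets: 0.0, 0.0, 1.4 → max 1.4
CropB regrets: 0.4, 1.9, 1.5 → max 1.9
CropE regrets: 1.6, 1.2, 0.0 → max 1.6
CropA regrets: 1.8, 0.0, 0.6 → max 1.8
CropF regrets: 1.6, 1.5, 1.8 → max 1.8
Smallest max regret = 1.1 → CropH.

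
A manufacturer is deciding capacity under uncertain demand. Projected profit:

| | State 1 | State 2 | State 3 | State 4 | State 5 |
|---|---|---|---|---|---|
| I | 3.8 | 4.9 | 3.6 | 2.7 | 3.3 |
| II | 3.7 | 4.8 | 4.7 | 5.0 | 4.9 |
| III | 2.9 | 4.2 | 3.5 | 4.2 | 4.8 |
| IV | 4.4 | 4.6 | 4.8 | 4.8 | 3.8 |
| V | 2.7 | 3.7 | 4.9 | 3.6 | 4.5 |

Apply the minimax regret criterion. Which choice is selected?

Column bests: State 1=4.4, State 2=4.9, State 3=4.9, State 4=5.0, State 5=4.9.
I regrets: 0.6, 0.0, 1.3, 2.3, 1.6 → max 2.3
II regrets: 0.7, 0.1, 0.2, 0.0, 0.0 → max 0.7
III regrets: 1.5, 0.7, 1.4, 0.8, 0.1 → max 1.5
IV regrets: 0.0, 0.3, 0.1, 0.2, 1.1 → max 1.1
V regrets: 1.7, 1.2, 0.0, 1.4, 0.4 → max 1.7
Smallest max regret = 0.7 → II.

II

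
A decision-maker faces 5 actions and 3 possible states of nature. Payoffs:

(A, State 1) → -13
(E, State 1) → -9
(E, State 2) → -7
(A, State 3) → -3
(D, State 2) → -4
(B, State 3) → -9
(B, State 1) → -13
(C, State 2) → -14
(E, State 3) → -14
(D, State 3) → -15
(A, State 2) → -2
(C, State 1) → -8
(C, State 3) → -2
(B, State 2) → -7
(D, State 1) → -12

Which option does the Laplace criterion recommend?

Row averages: A=-6, B=-29/3, C=-8, D=-31/3, E=-10
Highest average = -6 → A.

A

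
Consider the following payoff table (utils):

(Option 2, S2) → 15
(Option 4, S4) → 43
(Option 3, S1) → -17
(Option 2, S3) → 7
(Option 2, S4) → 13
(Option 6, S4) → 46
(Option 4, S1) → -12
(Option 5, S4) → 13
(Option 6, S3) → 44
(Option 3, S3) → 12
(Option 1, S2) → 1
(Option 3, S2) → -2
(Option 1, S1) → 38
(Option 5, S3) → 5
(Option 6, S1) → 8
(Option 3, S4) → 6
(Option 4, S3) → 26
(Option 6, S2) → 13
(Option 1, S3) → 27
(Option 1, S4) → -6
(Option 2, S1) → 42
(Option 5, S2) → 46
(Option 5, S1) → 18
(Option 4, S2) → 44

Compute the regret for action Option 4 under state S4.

3

Best payoff under S4 is 46.
Regret = 46 − 43 = 3.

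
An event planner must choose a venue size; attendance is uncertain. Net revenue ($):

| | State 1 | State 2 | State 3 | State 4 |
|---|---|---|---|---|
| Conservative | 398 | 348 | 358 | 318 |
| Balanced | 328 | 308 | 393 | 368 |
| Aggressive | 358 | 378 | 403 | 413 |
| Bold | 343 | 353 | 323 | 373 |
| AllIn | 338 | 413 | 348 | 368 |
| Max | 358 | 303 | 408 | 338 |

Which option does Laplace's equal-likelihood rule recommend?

Aggressive

Row averages: Conservative=355.5, Balanced=349.25, Aggressive=388, Bold=348, AllIn=366.75, Max=351.75
Highest average = 388 → Aggressive.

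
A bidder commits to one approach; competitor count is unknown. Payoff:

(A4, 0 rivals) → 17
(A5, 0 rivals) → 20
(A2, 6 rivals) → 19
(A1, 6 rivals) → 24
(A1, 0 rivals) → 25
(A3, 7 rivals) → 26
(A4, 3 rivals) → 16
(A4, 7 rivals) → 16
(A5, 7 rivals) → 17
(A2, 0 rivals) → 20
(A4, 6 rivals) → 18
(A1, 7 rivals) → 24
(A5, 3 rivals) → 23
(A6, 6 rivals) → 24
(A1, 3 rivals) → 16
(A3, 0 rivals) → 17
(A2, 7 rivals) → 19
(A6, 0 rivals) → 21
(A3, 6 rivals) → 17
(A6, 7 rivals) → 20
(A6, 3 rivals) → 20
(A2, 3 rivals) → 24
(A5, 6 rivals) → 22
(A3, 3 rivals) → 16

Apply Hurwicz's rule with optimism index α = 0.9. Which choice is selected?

A3

A1: 0.9·25 + 0.1·16 = 24.1
A2: 0.9·24 + 0.1·19 = 23.5
A3: 0.9·26 + 0.1·16 = 25
A4: 0.9·18 + 0.1·16 = 17.8
A5: 0.9·23 + 0.1·17 = 22.4
A6: 0.9·24 + 0.1·20 = 23.6
Highest Hurwicz score = 25 → A3.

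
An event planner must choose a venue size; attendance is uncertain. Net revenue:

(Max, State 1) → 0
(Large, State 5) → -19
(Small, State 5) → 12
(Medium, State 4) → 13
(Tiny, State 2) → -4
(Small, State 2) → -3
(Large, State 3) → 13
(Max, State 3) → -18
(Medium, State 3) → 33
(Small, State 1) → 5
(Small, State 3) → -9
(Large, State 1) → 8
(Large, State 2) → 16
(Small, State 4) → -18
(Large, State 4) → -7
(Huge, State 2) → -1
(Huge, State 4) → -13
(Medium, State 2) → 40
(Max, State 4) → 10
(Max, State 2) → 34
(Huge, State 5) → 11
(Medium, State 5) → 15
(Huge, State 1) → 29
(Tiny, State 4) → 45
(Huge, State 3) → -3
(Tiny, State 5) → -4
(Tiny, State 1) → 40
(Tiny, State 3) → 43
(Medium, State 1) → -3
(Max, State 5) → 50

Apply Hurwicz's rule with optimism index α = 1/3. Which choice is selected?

Tiny

Tiny: 1/3·45 + 2/3·(-4) = 37/3
Small: 1/3·12 + 2/3·(-18) = -8
Medium: 1/3·40 + 2/3·(-3) = 34/3
Large: 1/3·16 + 2/3·(-19) = -22/3
Huge: 1/3·29 + 2/3·(-13) = 1
Max: 1/3·50 + 2/3·(-18) = 14/3
Highest Hurwicz score = 37/3 → Tiny.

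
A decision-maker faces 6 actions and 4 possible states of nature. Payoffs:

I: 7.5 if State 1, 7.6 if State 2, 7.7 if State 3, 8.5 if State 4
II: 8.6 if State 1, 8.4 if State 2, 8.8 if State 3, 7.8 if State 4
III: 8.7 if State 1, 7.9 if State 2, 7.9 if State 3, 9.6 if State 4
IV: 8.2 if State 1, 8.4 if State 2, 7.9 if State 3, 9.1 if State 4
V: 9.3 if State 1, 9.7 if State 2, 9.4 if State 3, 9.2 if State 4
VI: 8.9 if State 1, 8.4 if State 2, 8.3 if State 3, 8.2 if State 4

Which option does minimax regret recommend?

Column bests: State 1=9.3, State 2=9.7, State 3=9.4, State 4=9.6.
I regrets: 1.8, 2.1, 1.7, 1.1 → max 2.1
II regrets: 0.7, 1.3, 0.6, 1.8 → max 1.8
III regrets: 0.6, 1.8, 1.5, 0.0 → max 1.8
IV regrets: 1.1, 1.3, 1.5, 0.5 → max 1.5
V regrets: 0.0, 0.0, 0.0, 0.4 → max 0.4
VI regrets: 0.4, 1.3, 1.1, 1.4 → max 1.4
Smallest max regret = 0.4 → V.

V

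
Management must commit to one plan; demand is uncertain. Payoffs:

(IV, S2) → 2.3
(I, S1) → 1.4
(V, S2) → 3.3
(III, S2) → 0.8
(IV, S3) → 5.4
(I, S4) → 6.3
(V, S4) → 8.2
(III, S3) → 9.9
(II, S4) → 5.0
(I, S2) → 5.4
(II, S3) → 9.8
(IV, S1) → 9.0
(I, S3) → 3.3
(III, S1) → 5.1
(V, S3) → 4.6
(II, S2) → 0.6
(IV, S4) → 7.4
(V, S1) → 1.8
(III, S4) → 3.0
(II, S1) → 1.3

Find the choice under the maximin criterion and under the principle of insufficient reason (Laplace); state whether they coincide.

maximin → IV; laplace → IV (agree)

Row minima: I=1.4, II=0.6, III=0.8, IV=2.3, V=1.8
Best worst-case = 2.3 → IV.
Row averages: I=4.1, II=4.175, III=4.7, IV=6.025, V=4.475
Highest average = 6.025 → IV.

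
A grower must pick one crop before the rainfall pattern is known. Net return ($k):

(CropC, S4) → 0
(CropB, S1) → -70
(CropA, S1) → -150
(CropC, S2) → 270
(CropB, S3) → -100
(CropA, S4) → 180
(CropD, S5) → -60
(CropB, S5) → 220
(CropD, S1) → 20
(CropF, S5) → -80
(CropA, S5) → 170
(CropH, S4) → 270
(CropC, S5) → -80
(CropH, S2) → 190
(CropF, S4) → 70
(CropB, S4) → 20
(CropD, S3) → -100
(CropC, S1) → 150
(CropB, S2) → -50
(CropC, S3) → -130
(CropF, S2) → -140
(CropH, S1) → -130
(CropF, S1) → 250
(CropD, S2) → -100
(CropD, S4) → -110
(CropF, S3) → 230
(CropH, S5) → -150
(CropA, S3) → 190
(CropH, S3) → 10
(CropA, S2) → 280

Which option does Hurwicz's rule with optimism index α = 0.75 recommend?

CropA: 0.75·280 + 0.25·(-150) = 172.5
CropF: 0.75·250 + 0.25·(-140) = 152.5
CropH: 0.75·270 + 0.25·(-150) = 165
CropB: 0.75·220 + 0.25·(-100) = 140
CropD: 0.75·20 + 0.25·(-110) = -12.5
CropC: 0.75·270 + 0.25·(-130) = 170
Highest Hurwicz score = 172.5 → CropA.

CropA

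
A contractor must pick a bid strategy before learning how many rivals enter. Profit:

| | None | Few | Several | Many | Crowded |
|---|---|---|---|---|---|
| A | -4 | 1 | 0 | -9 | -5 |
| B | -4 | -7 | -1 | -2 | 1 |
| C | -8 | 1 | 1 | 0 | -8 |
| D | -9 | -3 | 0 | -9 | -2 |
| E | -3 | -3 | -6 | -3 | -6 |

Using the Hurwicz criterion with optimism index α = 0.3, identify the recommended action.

B

A: 0.3·1 + 0.7·(-9) = -6
B: 0.3·1 + 0.7·(-7) = -4.6
C: 0.3·1 + 0.7·(-8) = -5.3
D: 0.3·0 + 0.7·(-9) = -6.3
E: 0.3·(-3) + 0.7·(-6) = -5.1
Highest Hurwicz score = -4.6 → B.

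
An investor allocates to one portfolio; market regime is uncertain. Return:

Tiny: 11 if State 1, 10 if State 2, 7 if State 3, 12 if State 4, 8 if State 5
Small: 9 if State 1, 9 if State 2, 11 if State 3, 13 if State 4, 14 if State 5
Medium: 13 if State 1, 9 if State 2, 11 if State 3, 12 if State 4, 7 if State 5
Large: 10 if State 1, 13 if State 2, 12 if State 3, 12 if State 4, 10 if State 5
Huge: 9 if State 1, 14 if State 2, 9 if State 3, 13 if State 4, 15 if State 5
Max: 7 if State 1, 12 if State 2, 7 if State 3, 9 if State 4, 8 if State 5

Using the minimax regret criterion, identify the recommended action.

Column bests: State 1=13, State 2=14, State 3=12, State 4=13, State 5=15.
Tiny regrets: 2, 4, 5, 1, 7 → max 7
Small regrets: 4, 5, 1, 0, 1 → max 5
Medium regrets: 0, 5, 1, 1, 8 → max 8
Large regrets: 3, 1, 0, 1, 5 → max 5
Huge regrets: 4, 0, 3, 0, 0 → max 4
Max regrets: 6, 2, 5, 4, 7 → max 7
Smallest max regret = 4 → Huge.

Huge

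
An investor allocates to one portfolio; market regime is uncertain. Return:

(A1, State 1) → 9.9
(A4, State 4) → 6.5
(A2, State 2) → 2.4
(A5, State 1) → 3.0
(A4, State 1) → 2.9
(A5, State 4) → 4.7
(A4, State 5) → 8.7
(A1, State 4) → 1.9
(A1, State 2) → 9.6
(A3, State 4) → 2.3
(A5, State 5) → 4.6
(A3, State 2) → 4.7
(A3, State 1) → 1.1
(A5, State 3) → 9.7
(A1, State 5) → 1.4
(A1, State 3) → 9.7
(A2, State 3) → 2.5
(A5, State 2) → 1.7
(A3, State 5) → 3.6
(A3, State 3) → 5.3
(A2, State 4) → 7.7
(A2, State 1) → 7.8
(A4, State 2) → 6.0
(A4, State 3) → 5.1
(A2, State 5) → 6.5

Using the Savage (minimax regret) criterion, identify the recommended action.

A4

Column bests: State 1=9.9, State 2=9.6, State 3=9.7, State 4=7.7, State 5=8.7.
A1 regrets: 0.0, 0.0, 0.0, 5.8, 7.3 → max 7.3
A2 regrets: 2.1, 7.2, 7.2, 0.0, 2.2 → max 7.2
A3 regrets: 8.8, 4.9, 4.4, 5.4, 5.1 → max 8.8
A4 regrets: 7.0, 3.6, 4.6, 1.2, 0.0 → max 7.0
A5 regrets: 6.9, 7.9, 0.0, 3.0, 4.1 → max 7.9
Smallest max regret = 7.0 → A4.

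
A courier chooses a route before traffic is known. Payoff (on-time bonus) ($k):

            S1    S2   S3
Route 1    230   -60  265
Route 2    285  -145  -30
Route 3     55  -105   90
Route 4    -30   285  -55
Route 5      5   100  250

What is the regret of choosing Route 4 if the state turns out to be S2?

0

Best payoff under S2 is 285.
Regret = 285 − 285 = 0.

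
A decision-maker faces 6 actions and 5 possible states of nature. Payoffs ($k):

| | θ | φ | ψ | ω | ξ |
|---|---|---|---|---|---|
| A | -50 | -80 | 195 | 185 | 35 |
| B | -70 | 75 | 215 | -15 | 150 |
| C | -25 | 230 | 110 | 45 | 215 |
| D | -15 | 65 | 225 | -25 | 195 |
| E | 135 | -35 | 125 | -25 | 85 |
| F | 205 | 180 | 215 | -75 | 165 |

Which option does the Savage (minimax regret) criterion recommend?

D

Column bests: θ=205, φ=230, ψ=225, ω=185, ξ=215.
A regrets: 255, 310, 30, 0, 180 → max 310
B regrets: 275, 155, 10, 200, 65 → max 275
C regrets: 230, 0, 115, 140, 0 → max 230
D regrets: 220, 165, 0, 210, 20 → max 220
E regrets: 70, 265, 100, 210, 130 → max 265
F regrets: 0, 50, 10, 260, 50 → max 260
Smallest max regret = 220 → D.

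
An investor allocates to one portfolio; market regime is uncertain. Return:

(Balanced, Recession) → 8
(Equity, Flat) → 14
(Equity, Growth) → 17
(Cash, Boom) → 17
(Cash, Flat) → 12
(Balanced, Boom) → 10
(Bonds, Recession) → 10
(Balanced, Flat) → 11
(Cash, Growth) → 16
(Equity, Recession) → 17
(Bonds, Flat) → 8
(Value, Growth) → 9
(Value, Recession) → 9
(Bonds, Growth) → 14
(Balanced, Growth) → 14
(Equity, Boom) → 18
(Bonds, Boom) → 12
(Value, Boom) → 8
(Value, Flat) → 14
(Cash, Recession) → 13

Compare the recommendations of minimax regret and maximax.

minimax regret → Equity; maximax → Equity (agree)

Column bests: Recession=17, Flat=14, Growth=17, Boom=18.
Equity regrets: 0, 0, 0, 0 → max 0
Bonds regrets: 7, 6, 3, 6 → max 7
Cash regrets: 4, 2, 1, 1 → max 4
Balanced regrets: 9, 3, 3, 8 → max 9
Value regrets: 8, 0, 8, 10 → max 10
Smallest max regret = 0 → Equity.
Row maxima: Equity=18, Bonds=14, Cash=17, Balanced=14, Value=14
Best best-case = 18 → Equity.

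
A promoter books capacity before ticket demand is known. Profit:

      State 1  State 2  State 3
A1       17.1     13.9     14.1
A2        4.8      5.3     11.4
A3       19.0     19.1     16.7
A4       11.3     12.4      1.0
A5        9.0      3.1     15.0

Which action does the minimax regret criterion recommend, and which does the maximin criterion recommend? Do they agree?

minimax regret → A3; maximin → A3 (agree)

Column bests: State 1=19.0, State 2=19.1, State 3=16.7.
A1 regrets: 1.9, 5.2, 2.6 → max 5.2
A2 regrets: 14.2, 13.8, 5.3 → max 14.2
A3 regrets: 0.0, 0.0, 0.0 → max 0.0
A4 regrets: 7.7, 6.7, 15.7 → max 15.7
A5 regrets: 10.0, 16.0, 1.7 → max 16.0
Smallest max regret = 0.0 → A3.
Row minima: A1=13.9, A2=4.8, A3=16.7, A4=1.0, A5=3.1
Best worst-case = 16.7 → A3.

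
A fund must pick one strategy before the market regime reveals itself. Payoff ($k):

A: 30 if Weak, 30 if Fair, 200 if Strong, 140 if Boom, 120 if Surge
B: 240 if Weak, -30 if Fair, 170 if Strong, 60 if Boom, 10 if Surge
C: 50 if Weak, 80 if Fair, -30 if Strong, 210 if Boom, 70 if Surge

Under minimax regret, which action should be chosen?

Column bests: Weak=240, Fair=80, Strong=200, Boom=210, Surge=120.
A regrets: 210, 50, 0, 70, 0 → max 210
B regrets: 0, 110, 30, 150, 110 → max 150
C regrets: 190, 0, 230, 0, 50 → max 230
Smallest max regret = 150 → B.

B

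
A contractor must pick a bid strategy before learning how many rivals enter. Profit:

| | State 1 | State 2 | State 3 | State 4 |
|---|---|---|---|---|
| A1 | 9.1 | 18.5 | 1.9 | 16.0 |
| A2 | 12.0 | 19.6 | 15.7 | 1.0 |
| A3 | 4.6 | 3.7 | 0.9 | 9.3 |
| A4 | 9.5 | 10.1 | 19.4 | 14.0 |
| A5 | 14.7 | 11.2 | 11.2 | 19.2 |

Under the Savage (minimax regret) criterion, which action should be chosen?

Column bests: State 1=14.7, State 2=19.6, State 3=19.4, State 4=19.2.
A1 regrets: 5.6, 1.1, 17.5, 3.2 → max 17.5
A2 regrets: 2.7, 0.0, 3.7, 18.2 → max 18.2
A3 regrets: 10.1, 15.9, 18.5, 9.9 → max 18.5
A4 regrets: 5.2, 9.5, 0.0, 5.2 → max 9.5
A5 regrets: 0.0, 8.4, 8.2, 0.0 → max 8.4
Smallest max regret = 8.4 → A5.

A5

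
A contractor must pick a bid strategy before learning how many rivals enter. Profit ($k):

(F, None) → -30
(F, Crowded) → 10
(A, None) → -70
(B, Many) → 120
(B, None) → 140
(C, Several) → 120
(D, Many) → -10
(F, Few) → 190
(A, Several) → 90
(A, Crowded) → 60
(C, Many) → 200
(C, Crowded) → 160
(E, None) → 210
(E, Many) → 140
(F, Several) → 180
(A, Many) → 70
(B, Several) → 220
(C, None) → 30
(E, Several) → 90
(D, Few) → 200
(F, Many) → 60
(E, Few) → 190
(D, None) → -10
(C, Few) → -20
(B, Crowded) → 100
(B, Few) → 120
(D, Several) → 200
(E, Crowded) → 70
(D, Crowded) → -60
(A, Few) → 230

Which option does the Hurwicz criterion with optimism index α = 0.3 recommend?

B

A: 0.3·230 + 0.7·(-70) = 20
B: 0.3·220 + 0.7·100 = 136
C: 0.3·200 + 0.7·(-20) = 46
D: 0.3·200 + 0.7·(-60) = 18
E: 0.3·210 + 0.7·70 = 112
F: 0.3·190 + 0.7·(-30) = 36
Highest Hurwicz score = 136 → B.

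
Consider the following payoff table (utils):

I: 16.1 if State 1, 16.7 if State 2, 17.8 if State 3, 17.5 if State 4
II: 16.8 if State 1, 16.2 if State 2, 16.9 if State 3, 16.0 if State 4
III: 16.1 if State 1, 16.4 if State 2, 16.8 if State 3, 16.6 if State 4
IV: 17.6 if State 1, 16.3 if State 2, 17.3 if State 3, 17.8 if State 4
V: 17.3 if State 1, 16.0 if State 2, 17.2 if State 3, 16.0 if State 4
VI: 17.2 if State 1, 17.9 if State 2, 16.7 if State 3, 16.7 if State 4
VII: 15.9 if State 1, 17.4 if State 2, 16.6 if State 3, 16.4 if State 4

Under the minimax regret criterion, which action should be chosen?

Column bests: State 1=17.6, State 2=17.9, State 3=17.8, State 4=17.8.
I regrets: 1.5, 1.2, 0.0, 0.3 → max 1.5
II regrets: 0.8, 1.7, 0.9, 1.8 → max 1.8
III regrets: 1.5, 1.5, 1.0, 1.2 → max 1.5
IV regrets: 0.0, 1.6, 0.5, 0.0 → max 1.6
V regrets: 0.3, 1.9, 0.6, 1.8 → max 1.9
VI regrets: 0.4, 0.0, 1.1, 1.1 → max 1.1
VII regrets: 1.7, 0.5, 1.2, 1.4 → max 1.7
Smallest max regret = 1.1 → VI.

VI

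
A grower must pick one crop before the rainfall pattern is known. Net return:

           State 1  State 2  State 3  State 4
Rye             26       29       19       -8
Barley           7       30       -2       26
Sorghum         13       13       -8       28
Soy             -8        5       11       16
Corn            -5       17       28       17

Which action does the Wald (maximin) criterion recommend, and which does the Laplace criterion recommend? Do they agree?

Row minima: Rye=-8, Barley=-2, Sorghum=-8, Soy=-8, Corn=-5
Best worst-case = -2 → Barley.
Row averages: Rye=16.5, Barley=15.25, Sorghum=11.5, Soy=6, Corn=14.25
Highest average = 16.5 → Rye.

maximin → Barley; laplace → Rye (disagree)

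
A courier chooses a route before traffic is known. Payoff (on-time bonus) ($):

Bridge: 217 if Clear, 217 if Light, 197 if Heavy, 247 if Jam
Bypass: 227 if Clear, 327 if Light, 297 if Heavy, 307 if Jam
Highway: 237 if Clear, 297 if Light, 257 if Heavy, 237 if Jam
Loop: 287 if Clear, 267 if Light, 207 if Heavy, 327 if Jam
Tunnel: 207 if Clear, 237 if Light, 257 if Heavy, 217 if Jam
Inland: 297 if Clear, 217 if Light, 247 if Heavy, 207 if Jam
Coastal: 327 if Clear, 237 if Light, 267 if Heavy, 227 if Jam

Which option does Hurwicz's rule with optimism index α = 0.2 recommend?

Bridge: 0.2·247 + 0.8·197 = 207
Bypass: 0.2·327 + 0.8·227 = 247
Highway: 0.2·297 + 0.8·237 = 249
Loop: 0.2·327 + 0.8·207 = 231
Tunnel: 0.2·257 + 0.8·207 = 217
Inland: 0.2·297 + 0.8·207 = 225
Coastal: 0.2·327 + 0.8·227 = 247
Highest Hurwicz score = 249 → Highway.

Highway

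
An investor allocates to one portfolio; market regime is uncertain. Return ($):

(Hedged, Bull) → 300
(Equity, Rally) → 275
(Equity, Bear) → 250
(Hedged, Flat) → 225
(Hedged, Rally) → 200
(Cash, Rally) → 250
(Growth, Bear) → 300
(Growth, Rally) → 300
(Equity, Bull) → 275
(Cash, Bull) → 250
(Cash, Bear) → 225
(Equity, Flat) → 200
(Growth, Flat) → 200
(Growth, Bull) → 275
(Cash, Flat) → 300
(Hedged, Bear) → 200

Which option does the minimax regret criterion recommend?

Column bests: Bear=300, Flat=300, Bull=300, Rally=300.
Equity regrets: 50, 100, 25, 25 → max 100
Cash regrets: 75, 0, 50, 50 → max 75
Growth regrets: 0, 100, 25, 0 → max 100
Hedged regrets: 100, 75, 0, 100 → max 100
Smallest max regret = 75 → Cash.

Cash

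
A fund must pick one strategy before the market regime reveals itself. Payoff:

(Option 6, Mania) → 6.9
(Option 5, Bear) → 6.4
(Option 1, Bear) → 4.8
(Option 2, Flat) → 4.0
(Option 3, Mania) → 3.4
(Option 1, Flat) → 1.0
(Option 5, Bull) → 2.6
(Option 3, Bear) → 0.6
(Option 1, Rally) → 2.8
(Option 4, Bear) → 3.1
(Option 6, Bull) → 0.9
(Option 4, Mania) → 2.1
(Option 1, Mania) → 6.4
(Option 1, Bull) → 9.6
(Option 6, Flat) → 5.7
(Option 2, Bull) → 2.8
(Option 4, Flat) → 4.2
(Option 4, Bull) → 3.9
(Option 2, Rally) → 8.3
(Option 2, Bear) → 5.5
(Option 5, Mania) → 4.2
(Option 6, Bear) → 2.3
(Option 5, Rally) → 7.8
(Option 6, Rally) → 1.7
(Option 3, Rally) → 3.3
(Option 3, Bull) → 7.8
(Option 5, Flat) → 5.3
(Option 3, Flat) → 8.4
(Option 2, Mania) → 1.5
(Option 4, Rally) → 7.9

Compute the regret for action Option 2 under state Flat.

4.4

Best payoff under Flat is 8.4.
Regret = 8.4 − 4.0 = 4.4.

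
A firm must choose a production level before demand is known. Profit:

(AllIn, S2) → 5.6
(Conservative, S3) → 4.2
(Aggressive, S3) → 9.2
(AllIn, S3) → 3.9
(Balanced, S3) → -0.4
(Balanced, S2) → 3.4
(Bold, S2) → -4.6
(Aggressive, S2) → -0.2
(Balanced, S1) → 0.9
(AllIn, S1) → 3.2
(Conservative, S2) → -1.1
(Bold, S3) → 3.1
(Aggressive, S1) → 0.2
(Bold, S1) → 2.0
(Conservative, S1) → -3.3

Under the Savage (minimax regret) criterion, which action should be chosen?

Column bests: S1=3.2, S2=5.6, S3=9.2.
Conservative regrets: 6.5, 6.7, 5.0 → max 6.7
Balanced regrets: 2.3, 2.2, 9.6 → max 9.6
Aggressive regrets: 3.0, 5.8, 0.0 → max 5.8
Bold regrets: 1.2, 10.2, 6.1 → max 10.2
AllIn regrets: 0.0, 0.0, 5.3 → max 5.3
Smallest max regret = 5.3 → AllIn.

AllIn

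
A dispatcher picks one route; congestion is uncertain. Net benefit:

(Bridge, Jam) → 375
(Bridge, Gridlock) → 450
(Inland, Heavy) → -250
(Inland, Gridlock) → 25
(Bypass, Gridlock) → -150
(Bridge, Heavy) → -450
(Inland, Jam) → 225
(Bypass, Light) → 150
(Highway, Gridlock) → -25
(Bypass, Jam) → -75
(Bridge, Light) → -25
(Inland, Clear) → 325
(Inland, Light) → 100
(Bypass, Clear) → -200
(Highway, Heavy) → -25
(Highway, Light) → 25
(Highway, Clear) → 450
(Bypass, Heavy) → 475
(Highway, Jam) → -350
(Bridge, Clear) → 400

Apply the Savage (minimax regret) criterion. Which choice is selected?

Bypass

Column bests: Clear=450, Light=150, Heavy=475, Jam=375, Gridlock=450.
Highway regrets: 0, 125, 500, 725, 475 → max 725
Bypass regrets: 650, 0, 0, 450, 600 → max 650
Inland regrets: 125, 50, 725, 150, 425 → max 725
Bridge regrets: 50, 175, 925, 0, 0 → max 925
Smallest max regret = 650 → Bypass.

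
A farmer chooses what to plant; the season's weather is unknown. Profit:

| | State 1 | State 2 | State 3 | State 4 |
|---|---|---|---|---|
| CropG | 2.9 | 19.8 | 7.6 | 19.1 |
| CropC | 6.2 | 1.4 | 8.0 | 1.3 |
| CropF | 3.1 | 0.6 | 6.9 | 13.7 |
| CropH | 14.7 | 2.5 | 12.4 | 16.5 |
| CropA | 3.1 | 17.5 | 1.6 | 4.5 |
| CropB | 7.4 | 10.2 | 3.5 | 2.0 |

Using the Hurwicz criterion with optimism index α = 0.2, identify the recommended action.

CropG

CropG: 0.2·19.8 + 0.8·2.9 = 6.28
CropC: 0.2·8.0 + 0.8·1.3 = 2.64
CropF: 0.2·13.7 + 0.8·0.6 = 3.22
CropH: 0.2·16.5 + 0.8·2.5 = 5.3
CropA: 0.2·17.5 + 0.8·1.6 = 4.78
CropB: 0.2·10.2 + 0.8·2.0 = 3.64
Highest Hurwicz score = 6.28 → CropG.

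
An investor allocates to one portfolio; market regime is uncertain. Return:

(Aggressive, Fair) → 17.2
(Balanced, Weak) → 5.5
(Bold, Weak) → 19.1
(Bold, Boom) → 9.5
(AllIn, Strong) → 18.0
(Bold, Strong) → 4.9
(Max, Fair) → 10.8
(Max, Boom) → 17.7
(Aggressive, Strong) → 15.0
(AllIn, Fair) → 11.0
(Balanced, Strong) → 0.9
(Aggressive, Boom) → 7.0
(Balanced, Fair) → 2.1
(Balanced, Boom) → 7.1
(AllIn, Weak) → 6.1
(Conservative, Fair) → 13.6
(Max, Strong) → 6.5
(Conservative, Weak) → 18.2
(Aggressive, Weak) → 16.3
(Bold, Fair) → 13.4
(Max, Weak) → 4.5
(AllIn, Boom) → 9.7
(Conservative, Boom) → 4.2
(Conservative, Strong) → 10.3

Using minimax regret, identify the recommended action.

Column bests: Weak=19.1, Fair=17.2, Strong=18.0, Boom=17.7.
Conservative regrets: 0.9, 3.6, 7.7, 13.5 → max 13.5
Balanced regrets: 13.6, 15.1, 17.1, 10.6 → max 17.1
Aggressive regrets: 2.8, 0.0, 3.0, 10.7 → max 10.7
Bold regrets: 0.0, 3.8, 13.1, 8.2 → max 13.1
AllIn regrets: 13.0, 6.2, 0.0, 8.0 → max 13.0
Max regrets: 14.6, 6.4, 11.5, 0.0 → max 14.6
Smallest max regret = 10.7 → Aggressive.

Aggressive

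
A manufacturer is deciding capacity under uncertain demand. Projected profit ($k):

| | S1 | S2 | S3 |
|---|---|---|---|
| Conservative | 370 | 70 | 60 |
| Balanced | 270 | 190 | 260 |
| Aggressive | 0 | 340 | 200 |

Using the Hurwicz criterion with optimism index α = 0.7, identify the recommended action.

Conservative

Conservative: 0.7·370 + 0.3·60 = 277
Balanced: 0.7·270 + 0.3·190 = 246
Aggressive: 0.7·340 + 0.3·0 = 238
Highest Hurwicz score = 277 → Conservative.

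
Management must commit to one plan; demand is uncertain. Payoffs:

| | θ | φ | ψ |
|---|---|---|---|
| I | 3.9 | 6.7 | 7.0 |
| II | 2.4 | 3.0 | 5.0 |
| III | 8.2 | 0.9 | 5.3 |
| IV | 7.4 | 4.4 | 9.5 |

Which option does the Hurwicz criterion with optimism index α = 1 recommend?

IV

I: 1·7.0 + 0·3.9 = 7
II: 1·5.0 + 0·2.4 = 5
III: 1·8.2 + 0·0.9 = 8.2
IV: 1·9.5 + 0·4.4 = 9.5
Highest Hurwicz score = 9.5 → IV.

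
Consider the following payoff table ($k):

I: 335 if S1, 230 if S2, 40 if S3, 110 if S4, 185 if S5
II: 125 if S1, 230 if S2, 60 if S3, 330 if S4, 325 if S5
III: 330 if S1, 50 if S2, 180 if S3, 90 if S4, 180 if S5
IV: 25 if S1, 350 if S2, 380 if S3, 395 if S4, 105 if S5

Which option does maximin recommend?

Row minima: I=40, II=60, III=50, IV=25
Best worst-case = 60 → II.

II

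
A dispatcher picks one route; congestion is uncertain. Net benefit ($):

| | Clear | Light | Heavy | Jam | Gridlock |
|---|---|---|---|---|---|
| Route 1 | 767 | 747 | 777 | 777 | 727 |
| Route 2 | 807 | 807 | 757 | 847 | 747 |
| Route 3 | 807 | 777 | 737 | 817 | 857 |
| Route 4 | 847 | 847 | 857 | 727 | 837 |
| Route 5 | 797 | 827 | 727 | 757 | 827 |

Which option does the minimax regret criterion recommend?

Route 2

Column bests: Clear=847, Light=847, Heavy=857, Jam=847, Gridlock=857.
Route 1 regrets: 80, 100, 80, 70, 130 → max 130
Route 2 regrets: 40, 40, 100, 0, 110 → max 110
Route 3 regrets: 40, 70, 120, 30, 0 → max 120
Route 4 regrets: 0, 0, 0, 120, 20 → max 120
Route 5 regrets: 50, 20, 130, 90, 30 → max 130
Smallest max regret = 110 → Route 2.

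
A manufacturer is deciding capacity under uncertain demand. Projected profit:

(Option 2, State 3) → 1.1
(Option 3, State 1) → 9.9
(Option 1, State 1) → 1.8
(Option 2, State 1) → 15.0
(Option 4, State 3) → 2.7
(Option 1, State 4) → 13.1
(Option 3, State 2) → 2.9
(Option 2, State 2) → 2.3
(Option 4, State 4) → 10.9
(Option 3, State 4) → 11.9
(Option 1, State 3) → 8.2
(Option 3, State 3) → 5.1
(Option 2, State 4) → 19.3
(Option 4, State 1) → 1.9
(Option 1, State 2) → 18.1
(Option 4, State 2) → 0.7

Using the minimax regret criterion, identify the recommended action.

Option 1

Column bests: State 1=15.0, State 2=18.1, State 3=8.2, State 4=19.3.
Option 1 regrets: 13.2, 0.0, 0.0, 6.2 → max 13.2
Option 2 regrets: 0.0, 15.8, 7.1, 0.0 → max 15.8
Option 3 regrets: 5.1, 15.2, 3.1, 7.4 → max 15.2
Option 4 regrets: 13.1, 17.4, 5.5, 8.4 → max 17.4
Smallest max regret = 13.2 → Option 1.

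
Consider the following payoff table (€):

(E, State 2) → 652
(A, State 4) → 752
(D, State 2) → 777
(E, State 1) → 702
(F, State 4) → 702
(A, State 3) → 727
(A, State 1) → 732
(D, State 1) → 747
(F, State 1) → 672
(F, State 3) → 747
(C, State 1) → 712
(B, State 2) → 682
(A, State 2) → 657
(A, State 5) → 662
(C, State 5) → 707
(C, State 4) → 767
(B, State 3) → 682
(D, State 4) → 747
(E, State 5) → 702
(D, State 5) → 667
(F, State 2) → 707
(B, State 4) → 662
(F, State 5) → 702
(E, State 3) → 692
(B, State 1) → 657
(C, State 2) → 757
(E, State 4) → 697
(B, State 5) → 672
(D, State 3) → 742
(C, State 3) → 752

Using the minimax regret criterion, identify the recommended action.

Column bests: State 1=747, State 2=777, State 3=752, State 4=767, State 5=707.
A regrets: 15, 120, 25, 15, 45 → max 120
B regrets: 90, 95, 70, 105, 35 → max 105
C regrets: 35, 20, 0, 0, 0 → max 35
D regrets: 0, 0, 10, 20, 40 → max 40
E regrets: 45, 125, 60, 70, 5 → max 125
F regrets: 75, 70, 5, 65, 5 → max 75
Smallest max regret = 35 → C.

C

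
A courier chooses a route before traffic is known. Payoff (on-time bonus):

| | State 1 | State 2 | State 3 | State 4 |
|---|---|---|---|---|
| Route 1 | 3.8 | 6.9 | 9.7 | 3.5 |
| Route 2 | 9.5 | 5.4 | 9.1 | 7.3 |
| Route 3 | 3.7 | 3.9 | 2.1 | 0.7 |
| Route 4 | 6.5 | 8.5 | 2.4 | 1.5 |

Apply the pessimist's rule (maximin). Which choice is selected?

Route 2

Row minima: Route 1=3.5, Route 2=5.4, Route 3=0.7, Route 4=1.5
Best worst-case = 5.4 → Route 2.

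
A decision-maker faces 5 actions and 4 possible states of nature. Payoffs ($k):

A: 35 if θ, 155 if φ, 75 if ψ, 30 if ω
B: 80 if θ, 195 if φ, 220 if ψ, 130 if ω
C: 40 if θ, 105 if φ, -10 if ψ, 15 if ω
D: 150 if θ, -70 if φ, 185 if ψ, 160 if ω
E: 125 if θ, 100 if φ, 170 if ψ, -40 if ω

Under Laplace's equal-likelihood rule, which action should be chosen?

Row averages: A=73.75, B=156.25, C=37.5, D=106.25, E=88.75
Highest average = 156.25 → B.

B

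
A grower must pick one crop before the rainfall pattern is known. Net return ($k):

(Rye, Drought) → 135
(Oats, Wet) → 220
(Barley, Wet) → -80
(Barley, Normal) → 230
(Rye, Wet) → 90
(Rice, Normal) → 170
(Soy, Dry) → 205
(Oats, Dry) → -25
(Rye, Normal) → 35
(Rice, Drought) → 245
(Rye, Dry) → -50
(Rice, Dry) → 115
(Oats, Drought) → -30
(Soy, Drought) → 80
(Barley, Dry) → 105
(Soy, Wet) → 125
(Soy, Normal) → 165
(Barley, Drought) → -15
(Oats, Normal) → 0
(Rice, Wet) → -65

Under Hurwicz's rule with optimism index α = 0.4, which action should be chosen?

Soy

Oats: 0.4·220 + 0.6·(-30) = 70
Rye: 0.4·135 + 0.6·(-50) = 24
Soy: 0.4·205 + 0.6·80 = 130
Barley: 0.4·230 + 0.6·(-80) = 44
Rice: 0.4·245 + 0.6·(-65) = 59
Highest Hurwicz score = 130 → Soy.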